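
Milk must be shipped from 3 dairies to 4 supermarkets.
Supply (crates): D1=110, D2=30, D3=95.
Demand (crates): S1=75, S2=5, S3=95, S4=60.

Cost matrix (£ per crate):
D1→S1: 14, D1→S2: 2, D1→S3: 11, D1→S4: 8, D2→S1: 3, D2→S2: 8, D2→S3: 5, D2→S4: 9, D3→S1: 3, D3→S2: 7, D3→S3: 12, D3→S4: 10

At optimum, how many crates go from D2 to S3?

Solving gives:
  D1→S2: 5 × £2 = £10
  D1→S3: 45 × £11 = £495
  D1→S4: 60 × £8 = £480
  D2→S3: 30 × £5 = £150
  D3→S1: 75 × £3 = £225
  D3→S3: 20 × £12 = £240
Total cost = £1600.
So D2→S3 carries 30 crates.

30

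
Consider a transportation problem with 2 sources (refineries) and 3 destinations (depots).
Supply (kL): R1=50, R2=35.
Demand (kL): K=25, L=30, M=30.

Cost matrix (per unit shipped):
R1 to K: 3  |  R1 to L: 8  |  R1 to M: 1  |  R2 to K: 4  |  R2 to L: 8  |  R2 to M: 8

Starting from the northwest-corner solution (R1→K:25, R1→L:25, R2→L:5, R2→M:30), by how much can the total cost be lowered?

Current plan cost = 25·3 + 25·8 + 5·8 + 30·8 = 555.
Optimal plan:
  R1–K: 20 × 3 = 60
  R1–M: 30 × 1 = 30
  R2–K: 5 × 4 = 20
  R2–L: 30 × 8 = 240
Optimal cost = 350.
Saving = 555 − 350 = 205.

205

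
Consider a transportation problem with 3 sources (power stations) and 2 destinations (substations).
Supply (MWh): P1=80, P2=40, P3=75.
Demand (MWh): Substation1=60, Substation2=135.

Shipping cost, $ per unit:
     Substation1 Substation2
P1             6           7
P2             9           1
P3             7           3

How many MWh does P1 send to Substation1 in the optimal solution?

The minimum-cost plan:
  P1 to Substation1: 60 MWh
  P1 to Substation2: 20 MWh
  P2 to Substation2: 40 MWh
  P3 to Substation2: 75 MWh
Total cost = $765.
So P1→Substation1 carries 60 MWh.

60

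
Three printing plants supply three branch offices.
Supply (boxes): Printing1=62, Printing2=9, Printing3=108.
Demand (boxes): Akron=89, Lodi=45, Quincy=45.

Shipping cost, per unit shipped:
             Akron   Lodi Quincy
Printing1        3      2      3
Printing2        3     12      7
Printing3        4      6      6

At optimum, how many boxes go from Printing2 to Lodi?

Solving gives:
  Printing1–Lodi: 45 boxes
  Printing1–Quincy: 17 boxes
  Printing2–Akron: 9 boxes
  Printing3–Akron: 80 boxes
  Printing3–Quincy: 28 boxes
Total cost = 656.
The route Printing2→Lodi is not used.

0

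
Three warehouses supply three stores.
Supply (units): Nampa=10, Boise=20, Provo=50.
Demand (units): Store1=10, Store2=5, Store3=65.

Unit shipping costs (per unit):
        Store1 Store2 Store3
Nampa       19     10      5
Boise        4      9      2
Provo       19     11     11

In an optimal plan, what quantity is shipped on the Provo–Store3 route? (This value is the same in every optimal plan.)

45

Optimal shipments:
  Nampa–Store3: 10 × 5 = 50
  Boise–Store1: 10 × 4 = 40
  Boise–Store3: 10 × 2 = 20
  Provo–Store2: 5 × 11 = 55
  Provo–Store3: 45 × 11 = 495
Total cost = 660.
So Provo→Store3 carries 45 units.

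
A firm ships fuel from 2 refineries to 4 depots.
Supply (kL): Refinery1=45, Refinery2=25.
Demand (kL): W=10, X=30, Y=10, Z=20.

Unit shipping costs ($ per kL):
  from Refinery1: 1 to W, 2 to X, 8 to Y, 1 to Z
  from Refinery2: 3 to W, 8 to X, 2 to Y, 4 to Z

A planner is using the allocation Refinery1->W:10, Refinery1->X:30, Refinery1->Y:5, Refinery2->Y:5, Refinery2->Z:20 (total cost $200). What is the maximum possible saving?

55

Current plan cost = 10·1 + 30·2 + 5·8 + 5·2 + 20·4 = $200.
Optimal plan:
  Refinery1–X: 30 × $2 = $60
  Refinery1–Z: 15 × $1 = $15
  Refinery2–W: 10 × $3 = $30
  Refinery2–Y: 10 × $2 = $20
  Refinery2–Z: 5 × $4 = $20
Optimal cost = $145.
Saving = 200 − 145 = $55.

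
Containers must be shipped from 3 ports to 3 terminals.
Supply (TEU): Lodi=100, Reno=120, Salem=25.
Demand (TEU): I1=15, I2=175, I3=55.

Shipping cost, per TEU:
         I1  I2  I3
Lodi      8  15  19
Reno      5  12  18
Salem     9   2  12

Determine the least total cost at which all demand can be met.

3105

One minimum-cost allocation:
  Lodi–I2: 45 × 15 = 675
  Lodi–I3: 55 × 19 = 1045
  Reno–I1: 15 × 5 = 75
  Reno–I2: 105 × 12 = 1260
  Salem–I2: 25 × 2 = 50
Total = 675 + 1045 + 75 + 1260 + 50 = 3105.
(Supply check: Lodi ships 100; Reno ships 120; Salem ships 25.)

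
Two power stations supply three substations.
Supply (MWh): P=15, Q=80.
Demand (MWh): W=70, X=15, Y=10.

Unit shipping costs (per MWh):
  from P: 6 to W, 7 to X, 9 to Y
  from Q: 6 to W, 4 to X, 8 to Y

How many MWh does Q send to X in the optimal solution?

15

Solving gives:
  P–W: 15 × 6 = 90
  Q–W: 55 × 6 = 330
  Q–X: 15 × 4 = 60
  Q–Y: 10 × 8 = 80
Total cost = 560.
So Q→X carries 15 MWh.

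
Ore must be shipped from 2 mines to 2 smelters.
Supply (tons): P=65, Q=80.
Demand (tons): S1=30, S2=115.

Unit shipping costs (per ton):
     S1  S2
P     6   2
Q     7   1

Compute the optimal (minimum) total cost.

A cheapest plan:
  P->S1: 30 × 6 = 180
  P->S2: 35 × 2 = 70
  Q->S2: 80 × 1 = 80
Total = 180 + 70 + 80 = 330.
(Supply check: P ships 65; Q ships 80.)

330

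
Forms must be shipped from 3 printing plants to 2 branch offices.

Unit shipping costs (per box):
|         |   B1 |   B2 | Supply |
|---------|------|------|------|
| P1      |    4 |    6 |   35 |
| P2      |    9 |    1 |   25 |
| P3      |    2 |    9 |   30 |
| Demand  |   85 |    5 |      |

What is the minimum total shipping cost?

A cheapest plan:
  P1→B1: 35 × 4 = 140
  P2→B1: 20 × 9 = 180
  P2→B2: 5 × 1 = 5
  P3→B1: 30 × 2 = 60
Total = 140 + 180 + 5 + 60 = 385.
(Supply check: P1 ships 35; P2 ships 25; P3 ships 30.)

385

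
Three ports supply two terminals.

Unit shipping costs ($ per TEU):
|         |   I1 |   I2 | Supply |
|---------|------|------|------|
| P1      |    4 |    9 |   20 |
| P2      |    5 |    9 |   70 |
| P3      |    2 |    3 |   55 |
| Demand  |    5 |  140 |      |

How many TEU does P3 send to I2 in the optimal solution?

Optimal shipments:
  P1->I1: 5 × $4 = $20
  P1->I2: 15 × $9 = $135
  P2->I2: 70 × $9 = $630
  P3->I2: 55 × $3 = $165
Total cost = $950.
So P3→I2 carries 55 TEU.

55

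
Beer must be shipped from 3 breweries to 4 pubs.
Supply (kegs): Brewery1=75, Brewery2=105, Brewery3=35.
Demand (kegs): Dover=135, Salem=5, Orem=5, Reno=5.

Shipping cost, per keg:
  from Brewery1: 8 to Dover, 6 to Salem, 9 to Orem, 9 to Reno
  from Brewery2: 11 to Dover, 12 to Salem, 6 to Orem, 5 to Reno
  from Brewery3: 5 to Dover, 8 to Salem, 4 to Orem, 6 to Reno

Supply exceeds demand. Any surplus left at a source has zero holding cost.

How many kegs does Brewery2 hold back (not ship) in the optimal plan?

An optimal plan:
  Brewery1 to Dover: 70 × 8 = 560
  Brewery1 to Salem: 5 × 6 = 30
  Brewery2 to Dover: 30 × 11 = 330
  Brewery2 to Orem: 5 × 6 = 30
  Brewery2 to Reno: 5 × 5 = 25
  Brewery3 to Dover: 35 × 5 = 175
Total cost = 1150.
Brewery2 ships 40 of its 105, leaving 65.

65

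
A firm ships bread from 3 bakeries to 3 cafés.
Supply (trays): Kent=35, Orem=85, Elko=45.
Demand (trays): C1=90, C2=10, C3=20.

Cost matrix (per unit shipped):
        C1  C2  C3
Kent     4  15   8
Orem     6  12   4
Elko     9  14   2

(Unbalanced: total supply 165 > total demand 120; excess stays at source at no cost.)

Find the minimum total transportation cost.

630

Optimal allocation:
  Kent–C1: 35 × 4 = 140
  Orem–C1: 55 × 6 = 330
  Orem–C2: 10 × 12 = 120
  Elko–C3: 20 × 2 = 40
Total = 140 + 330 + 120 + 40 = 630.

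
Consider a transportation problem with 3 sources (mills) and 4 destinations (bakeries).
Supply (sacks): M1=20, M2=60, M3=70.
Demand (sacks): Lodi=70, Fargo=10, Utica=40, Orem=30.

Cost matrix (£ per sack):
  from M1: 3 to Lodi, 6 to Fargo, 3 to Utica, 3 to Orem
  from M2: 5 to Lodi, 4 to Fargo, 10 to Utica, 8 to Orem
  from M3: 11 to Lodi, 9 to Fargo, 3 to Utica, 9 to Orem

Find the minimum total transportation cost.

740

An optimal shipping plan:
  M1 to Lodi: 20 × £3 = £60
  M2 to Lodi: 50 × £5 = £250
  M2 to Fargo: 10 × £4 = £40
  M3 to Utica: 40 × £3 = £120
  M3 to Orem: 30 × £9 = £270
Total = 60 + 250 + 40 + 120 + 270 = £740.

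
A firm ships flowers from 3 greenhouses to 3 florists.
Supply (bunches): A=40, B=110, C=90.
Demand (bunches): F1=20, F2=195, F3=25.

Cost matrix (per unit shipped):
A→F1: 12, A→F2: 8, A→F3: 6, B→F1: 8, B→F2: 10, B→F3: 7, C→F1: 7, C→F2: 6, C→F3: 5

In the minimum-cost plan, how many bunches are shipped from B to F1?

The minimum-cost plan:
  A→F2: 40 bunches
  B→F1: 20 bunches
  B→F2: 65 bunches
  B→F3: 25 bunches
  C→F2: 90 bunches
Total cost = 1845.
So B→F1 carries 20 bunches.

20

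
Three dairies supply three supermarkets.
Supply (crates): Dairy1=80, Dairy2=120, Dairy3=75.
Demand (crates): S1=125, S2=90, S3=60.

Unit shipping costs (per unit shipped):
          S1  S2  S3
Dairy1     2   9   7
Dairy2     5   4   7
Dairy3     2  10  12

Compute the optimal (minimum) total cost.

Optimal allocation:
  Dairy1→S1: 50 × 2 = 100
  Dairy1→S3: 30 × 7 = 210
  Dairy2→S2: 90 × 4 = 360
  Dairy2→S3: 30 × 7 = 210
  Dairy3→S1: 75 × 2 = 150
Total = 100 + 210 + 360 + 210 + 150 = 1030.

1030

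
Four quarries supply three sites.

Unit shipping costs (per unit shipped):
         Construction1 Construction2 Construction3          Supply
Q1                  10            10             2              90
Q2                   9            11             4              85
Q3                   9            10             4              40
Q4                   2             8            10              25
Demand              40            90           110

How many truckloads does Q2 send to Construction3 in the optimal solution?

20

Optimal shipments:
  Q1->Construction3: 90 truckloads
  Q2->Construction1: 15 truckloads
  Q2->Construction2: 50 truckloads
  Q2->Construction3: 20 truckloads
  Q3->Construction2: 40 truckloads
  Q4->Construction1: 25 truckloads
Total cost = 1395.
So Q2→Construction3 carries 20 truckloads.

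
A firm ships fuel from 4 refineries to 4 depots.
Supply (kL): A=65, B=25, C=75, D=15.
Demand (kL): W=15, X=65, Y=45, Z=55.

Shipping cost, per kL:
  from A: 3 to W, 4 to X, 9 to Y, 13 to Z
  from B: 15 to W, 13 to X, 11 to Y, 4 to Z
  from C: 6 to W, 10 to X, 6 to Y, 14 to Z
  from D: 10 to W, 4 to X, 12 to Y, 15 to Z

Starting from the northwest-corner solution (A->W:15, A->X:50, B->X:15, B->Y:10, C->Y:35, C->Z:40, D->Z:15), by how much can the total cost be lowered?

450

Current plan cost = 15·3 + 50·4 + 15·13 + 10·11 + 35·6 + 40·14 + 15·15 = 1545.
Optimal plan:
  A->W: 15 × 3 = 45
  A->X: 50 × 4 = 200
  B->Z: 25 × 4 = 100
  C->Y: 45 × 6 = 270
  C->Z: 30 × 14 = 420
  D->X: 15 × 4 = 60
Optimal cost = 1095.
Saving = 1545 − 1095 = 450.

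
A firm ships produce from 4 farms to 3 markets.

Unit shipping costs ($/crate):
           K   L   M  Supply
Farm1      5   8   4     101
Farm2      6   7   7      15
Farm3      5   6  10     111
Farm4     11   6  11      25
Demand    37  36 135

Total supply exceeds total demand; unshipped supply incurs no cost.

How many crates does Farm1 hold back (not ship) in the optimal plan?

An optimal plan:
  Farm1 to M: 101 × $4 = $404
  Farm2 to M: 15 × $7 = $105
  Farm3 to K: 37 × $5 = $185
  Farm3 to L: 36 × $6 = $216
  Farm3 to M: 19 × $10 = $190
Total cost = $1100.
Farm1 ships 101 of its 101, leaving 0.

0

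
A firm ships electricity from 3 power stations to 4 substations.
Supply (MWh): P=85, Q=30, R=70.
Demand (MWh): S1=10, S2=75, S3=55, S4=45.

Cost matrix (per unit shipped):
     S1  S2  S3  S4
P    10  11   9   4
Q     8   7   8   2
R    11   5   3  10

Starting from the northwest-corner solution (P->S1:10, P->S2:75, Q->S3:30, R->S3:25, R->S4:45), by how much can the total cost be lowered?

630

Current plan cost = 10·10 + 75·11 + 30·8 + 25·3 + 45·10 = 1690.
Optimal plan:
  P→S1: 10 × 10 = 100
  P→S2: 30 × 11 = 330
  P→S4: 45 × 4 = 180
  Q→S2: 30 × 7 = 210
  R→S2: 15 × 5 = 75
  R→S3: 55 × 3 = 165
Optimal cost = 1060.
Saving = 1690 − 1060 = 630.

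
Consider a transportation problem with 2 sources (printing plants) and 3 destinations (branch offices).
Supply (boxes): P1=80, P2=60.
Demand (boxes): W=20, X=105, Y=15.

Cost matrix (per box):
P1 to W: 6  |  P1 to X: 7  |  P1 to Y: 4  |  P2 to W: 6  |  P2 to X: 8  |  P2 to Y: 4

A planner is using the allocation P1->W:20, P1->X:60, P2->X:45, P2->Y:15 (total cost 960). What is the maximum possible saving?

20

Current plan cost = 20·6 + 60·7 + 45·8 + 15·4 = 960.
Optimal plan:
  P1→X: 80 × 7 = 560
  P2→W: 20 × 6 = 120
  P2→X: 25 × 8 = 200
  P2→Y: 15 × 4 = 60
Optimal cost = 940.
Saving = 960 − 940 = 20.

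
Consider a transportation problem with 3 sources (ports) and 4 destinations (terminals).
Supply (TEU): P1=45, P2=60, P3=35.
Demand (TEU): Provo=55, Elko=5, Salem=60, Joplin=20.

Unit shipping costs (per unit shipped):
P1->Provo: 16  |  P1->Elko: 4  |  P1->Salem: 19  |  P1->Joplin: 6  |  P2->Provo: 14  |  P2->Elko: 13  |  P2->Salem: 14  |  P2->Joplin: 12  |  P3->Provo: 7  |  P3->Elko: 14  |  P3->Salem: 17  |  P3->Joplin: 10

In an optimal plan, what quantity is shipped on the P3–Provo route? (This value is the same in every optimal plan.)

35

The minimum-cost plan:
  P1→Provo: 20 × 16 = 320
  P1→Elko: 5 × 4 = 20
  P1→Joplin: 20 × 6 = 120
  P2→Salem: 60 × 14 = 840
  P3→Provo: 35 × 7 = 245
Total cost = 1545.
So P3→Provo carries 35 TEU.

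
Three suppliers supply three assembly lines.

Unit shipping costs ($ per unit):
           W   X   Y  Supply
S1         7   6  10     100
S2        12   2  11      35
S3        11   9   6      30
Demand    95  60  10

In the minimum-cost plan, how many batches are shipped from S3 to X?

The minimum-cost plan:
  S1–W: 95 × $7 = $665
  S1–X: 5 × $6 = $30
  S2–X: 35 × $2 = $70
  S3–X: 20 × $9 = $180
  S3–Y: 10 × $6 = $60
Total cost = $1005.
So S3→X carries 20 batches.

20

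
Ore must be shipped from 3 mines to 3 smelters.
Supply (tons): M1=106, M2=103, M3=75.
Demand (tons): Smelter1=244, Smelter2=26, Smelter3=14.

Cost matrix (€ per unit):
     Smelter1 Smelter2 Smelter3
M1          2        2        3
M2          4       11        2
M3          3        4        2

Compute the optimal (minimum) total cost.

An optimal shipping plan:
  M1->Smelter1: 80 × €2 = €160
  M1->Smelter2: 26 × €2 = €52
  M2->Smelter1: 89 × €4 = €356
  M2->Smelter3: 14 × €2 = €28
  M3->Smelter1: 75 × €3 = €225
Total = 160 + 52 + 356 + 28 + 225 = €821.

821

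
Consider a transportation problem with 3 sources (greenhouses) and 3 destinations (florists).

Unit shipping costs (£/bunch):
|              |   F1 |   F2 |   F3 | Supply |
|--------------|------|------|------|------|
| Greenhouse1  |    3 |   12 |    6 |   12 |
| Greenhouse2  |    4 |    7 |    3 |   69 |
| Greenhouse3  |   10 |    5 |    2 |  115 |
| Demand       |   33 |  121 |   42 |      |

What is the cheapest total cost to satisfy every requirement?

863

Optimal allocation:
  Greenhouse1 to F1: 12 bunches
  Greenhouse2 to F1: 21 bunches
  Greenhouse2 to F2: 6 bunches
  Greenhouse2 to F3: 42 bunches
  Greenhouse3 to F2: 115 bunches
Total cost = £863.
(Supply check: Greenhouse1 ships 12; Greenhouse2 ships 69; Greenhouse3 ships 115.)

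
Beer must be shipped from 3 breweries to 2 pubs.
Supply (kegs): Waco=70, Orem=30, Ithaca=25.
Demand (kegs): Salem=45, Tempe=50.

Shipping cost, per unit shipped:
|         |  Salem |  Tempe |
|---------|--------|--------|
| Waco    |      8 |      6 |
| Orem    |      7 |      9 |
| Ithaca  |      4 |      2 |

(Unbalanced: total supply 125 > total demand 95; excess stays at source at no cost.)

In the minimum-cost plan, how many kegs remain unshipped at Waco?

Minimum-cost shipments:
  Waco→Tempe: 40 × 6 = 240
  Orem→Salem: 30 × 7 = 210
  Ithaca→Salem: 15 × 4 = 60
  Ithaca→Tempe: 10 × 2 = 20
Total cost = 530.
Waco ships 40 of its 70, leaving 30.

30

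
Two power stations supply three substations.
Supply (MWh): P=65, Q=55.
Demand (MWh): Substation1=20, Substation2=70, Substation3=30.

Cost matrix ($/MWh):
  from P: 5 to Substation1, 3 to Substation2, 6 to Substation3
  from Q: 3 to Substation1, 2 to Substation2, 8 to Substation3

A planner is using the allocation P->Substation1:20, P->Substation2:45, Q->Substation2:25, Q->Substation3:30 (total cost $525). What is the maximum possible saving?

Current plan cost = 20·5 + 45·3 + 25·2 + 30·8 = $525.
Optimal plan:
  P–Substation2: 35 × $3 = $105
  P–Substation3: 30 × $6 = $180
  Q–Substation1: 20 × $3 = $60
  Q–Substation2: 35 × $2 = $70
Optimal cost = $415.
Saving = 525 − 415 = $110.

110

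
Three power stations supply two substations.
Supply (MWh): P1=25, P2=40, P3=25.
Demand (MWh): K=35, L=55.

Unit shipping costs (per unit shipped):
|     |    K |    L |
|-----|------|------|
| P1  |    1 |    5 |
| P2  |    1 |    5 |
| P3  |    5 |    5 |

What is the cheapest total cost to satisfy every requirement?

310

Optimal allocation:
  P1→L: 25 × 5 = 125
  P2→K: 35 × 1 = 35
  P2→L: 5 × 5 = 25
  P3→L: 25 × 5 = 125
Total = 125 + 35 + 25 + 125 = 310.
(Supply check: P1 ships 25; P2 ships 40; P3 ships 25.)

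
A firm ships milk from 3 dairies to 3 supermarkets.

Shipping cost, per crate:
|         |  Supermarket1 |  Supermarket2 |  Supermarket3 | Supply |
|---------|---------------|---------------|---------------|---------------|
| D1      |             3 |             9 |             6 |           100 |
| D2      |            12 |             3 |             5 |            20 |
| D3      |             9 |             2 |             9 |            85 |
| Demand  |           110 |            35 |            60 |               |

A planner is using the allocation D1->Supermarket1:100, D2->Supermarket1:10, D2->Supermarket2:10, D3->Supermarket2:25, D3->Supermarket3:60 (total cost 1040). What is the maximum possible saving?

120

Current plan cost = 100·3 + 10·12 + 10·3 + 25·2 + 60·9 = 1040.
Optimal plan:
  D1→Supermarket1: 100 × 3 = 300
  D2→Supermarket3: 20 × 5 = 100
  D3→Supermarket1: 10 × 9 = 90
  D3→Supermarket2: 35 × 2 = 70
  D3→Supermarket3: 40 × 9 = 360
Optimal cost = 920.
Saving = 1040 − 920 = 120.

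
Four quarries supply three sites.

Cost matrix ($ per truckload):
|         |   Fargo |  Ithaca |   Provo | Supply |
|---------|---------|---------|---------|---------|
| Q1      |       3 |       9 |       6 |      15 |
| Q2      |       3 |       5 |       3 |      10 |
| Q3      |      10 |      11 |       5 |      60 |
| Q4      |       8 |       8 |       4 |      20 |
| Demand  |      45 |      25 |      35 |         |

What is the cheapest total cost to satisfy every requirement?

665

A cheapest plan:
  Q1 to Fargo: 15 truckloads
  Q2 to Fargo: 10 truckloads
  Q3 to Fargo: 20 truckloads
  Q3 to Ithaca: 5 truckloads
  Q3 to Provo: 35 truckloads
  Q4 to Ithaca: 20 truckloads
Total cost = $665.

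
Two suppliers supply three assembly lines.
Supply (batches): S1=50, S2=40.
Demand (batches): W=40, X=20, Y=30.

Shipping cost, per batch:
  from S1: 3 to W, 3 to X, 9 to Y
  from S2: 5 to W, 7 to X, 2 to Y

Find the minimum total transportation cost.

260

Optimal allocation:
  S1->W: 30 × 3 = 90
  S1->X: 20 × 3 = 60
  S2->W: 10 × 5 = 50
  S2->Y: 30 × 2 = 60
Total = 90 + 60 + 50 + 60 = 260.
(Supply check: S1 ships 50; S2 ships 40.)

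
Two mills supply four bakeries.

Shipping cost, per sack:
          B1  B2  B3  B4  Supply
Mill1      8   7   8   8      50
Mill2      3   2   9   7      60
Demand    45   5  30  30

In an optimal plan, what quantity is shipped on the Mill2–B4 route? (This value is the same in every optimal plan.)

Optimal shipments:
  Mill1->B3: 30 × 8 = 240
  Mill1->B4: 20 × 8 = 160
  Mill2->B1: 45 × 3 = 135
  Mill2->B2: 5 × 2 = 10
  Mill2->B4: 10 × 7 = 70
Total cost = 615.
So Mill2→B4 carries 10 sacks.

10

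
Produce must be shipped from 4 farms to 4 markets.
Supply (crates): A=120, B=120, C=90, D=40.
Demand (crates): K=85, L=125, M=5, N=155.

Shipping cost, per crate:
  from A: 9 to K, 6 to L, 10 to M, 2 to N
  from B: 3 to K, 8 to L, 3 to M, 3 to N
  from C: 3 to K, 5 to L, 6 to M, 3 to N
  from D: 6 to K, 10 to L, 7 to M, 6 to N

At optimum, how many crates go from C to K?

Optimal shipments:
  A to L: 35 × 6 = 210
  A to N: 85 × 2 = 170
  B to K: 45 × 3 = 135
  B to M: 5 × 3 = 15
  B to N: 70 × 3 = 210
  C to L: 90 × 5 = 450
  D to K: 40 × 6 = 240
Total cost = 1430.
The route C→K is not used.

0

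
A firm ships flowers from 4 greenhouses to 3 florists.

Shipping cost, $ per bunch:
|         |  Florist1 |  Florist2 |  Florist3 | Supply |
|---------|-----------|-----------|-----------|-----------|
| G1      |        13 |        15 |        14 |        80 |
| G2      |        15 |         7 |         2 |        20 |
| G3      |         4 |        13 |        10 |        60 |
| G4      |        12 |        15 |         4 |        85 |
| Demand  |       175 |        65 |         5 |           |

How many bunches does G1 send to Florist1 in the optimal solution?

35

Solving gives:
  G1–Florist1: 35 × $13 = $455
  G1–Florist2: 45 × $15 = $675
  G2–Florist2: 20 × $7 = $140
  G3–Florist1: 60 × $4 = $240
  G4–Florist1: 80 × $12 = $960
  G4–Florist3: 5 × $4 = $20
Total cost = $2490.
So G1→Florist1 carries 35 bunches.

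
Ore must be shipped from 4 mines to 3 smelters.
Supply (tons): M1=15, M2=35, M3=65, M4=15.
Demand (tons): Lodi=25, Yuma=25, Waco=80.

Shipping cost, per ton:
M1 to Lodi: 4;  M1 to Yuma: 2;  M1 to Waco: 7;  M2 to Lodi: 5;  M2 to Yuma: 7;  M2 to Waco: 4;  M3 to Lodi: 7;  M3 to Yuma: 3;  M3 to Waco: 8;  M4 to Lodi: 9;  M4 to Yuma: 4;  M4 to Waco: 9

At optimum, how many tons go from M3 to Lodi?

10

The minimum-cost plan:
  M1 to Lodi: 15 × 4 = 60
  M2 to Waco: 35 × 4 = 140
  M3 to Lodi: 10 × 7 = 70
  M3 to Yuma: 10 × 3 = 30
  M3 to Waco: 45 × 8 = 360
  M4 to Yuma: 15 × 4 = 60
Total cost = 720.
So M3→Lodi carries 10 tons.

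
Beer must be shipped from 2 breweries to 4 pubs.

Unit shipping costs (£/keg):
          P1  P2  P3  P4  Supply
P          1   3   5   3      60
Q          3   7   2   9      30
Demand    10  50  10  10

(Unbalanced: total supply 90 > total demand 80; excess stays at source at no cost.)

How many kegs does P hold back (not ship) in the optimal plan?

Minimum-cost shipments:
  P->P2: 50 × £3 = £150
  P->P4: 10 × £3 = £30
  Q->P1: 10 × £3 = £30
  Q->P3: 10 × £2 = £20
Total cost = £230.
P ships 60 of its 60, leaving 0.

0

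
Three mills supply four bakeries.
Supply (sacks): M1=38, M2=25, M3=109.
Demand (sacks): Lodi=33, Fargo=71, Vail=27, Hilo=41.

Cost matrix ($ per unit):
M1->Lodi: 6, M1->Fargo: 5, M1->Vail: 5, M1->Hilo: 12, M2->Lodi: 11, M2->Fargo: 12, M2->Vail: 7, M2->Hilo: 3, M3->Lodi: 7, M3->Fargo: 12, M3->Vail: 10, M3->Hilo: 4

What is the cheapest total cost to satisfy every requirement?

A cheapest plan:
  M1->Fargo: 38 × $5 = $190
  M2->Vail: 25 × $7 = $175
  M3->Lodi: 33 × $7 = $231
  M3->Fargo: 33 × $12 = $396
  M3->Vail: 2 × $10 = $20
  M3->Hilo: 41 × $4 = $164
Total = 190 + 175 + 231 + 396 + 20 + 164 = $1176.

1176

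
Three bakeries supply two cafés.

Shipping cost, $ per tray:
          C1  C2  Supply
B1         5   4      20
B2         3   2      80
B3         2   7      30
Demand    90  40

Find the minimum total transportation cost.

360

An optimal shipping plan:
  B1 to C1: 20 × $5 = $100
  B2 to C1: 40 × $3 = $120
  B2 to C2: 40 × $2 = $80
  B3 to C1: 30 × $2 = $60
Total = 100 + 120 + 80 + 60 = $360.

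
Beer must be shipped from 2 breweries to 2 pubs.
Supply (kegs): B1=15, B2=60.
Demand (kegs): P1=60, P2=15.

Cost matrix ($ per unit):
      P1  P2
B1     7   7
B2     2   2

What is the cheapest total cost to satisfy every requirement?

225

Optimal allocation:
  B1→P2: 15 × $7 = $105
  B2→P1: 60 × $2 = $120
Total = 105 + 120 = $225.
(Supply check: B1 ships 15; B2 ships 60.)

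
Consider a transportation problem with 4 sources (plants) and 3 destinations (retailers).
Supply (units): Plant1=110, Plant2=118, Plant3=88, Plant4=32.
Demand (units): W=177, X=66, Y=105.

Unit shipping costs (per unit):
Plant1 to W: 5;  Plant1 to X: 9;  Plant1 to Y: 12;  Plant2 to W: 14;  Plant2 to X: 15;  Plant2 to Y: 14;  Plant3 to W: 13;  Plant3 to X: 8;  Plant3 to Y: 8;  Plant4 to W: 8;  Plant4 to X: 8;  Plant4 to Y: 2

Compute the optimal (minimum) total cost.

A cheapest plan:
  Plant1 to W: 110 × 5 = 550
  Plant2 to W: 67 × 14 = 938
  Plant2 to Y: 51 × 14 = 714
  Plant3 to X: 66 × 8 = 528
  Plant3 to Y: 22 × 8 = 176
  Plant4 to Y: 32 × 2 = 64
Total = 550 + 938 + 714 + 528 + 176 + 64 = 2970.

2970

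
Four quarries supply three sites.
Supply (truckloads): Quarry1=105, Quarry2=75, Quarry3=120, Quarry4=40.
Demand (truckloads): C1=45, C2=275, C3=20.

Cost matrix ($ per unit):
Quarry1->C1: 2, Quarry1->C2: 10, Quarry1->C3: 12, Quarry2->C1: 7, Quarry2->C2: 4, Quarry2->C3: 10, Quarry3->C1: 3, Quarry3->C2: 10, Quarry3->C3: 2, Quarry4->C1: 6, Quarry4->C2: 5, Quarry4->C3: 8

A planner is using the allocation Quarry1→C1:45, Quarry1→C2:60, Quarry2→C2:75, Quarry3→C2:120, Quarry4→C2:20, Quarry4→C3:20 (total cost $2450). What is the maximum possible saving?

Current plan cost = 45·2 + 60·10 + 75·4 + 120·10 + 20·5 + 20·8 = $2450.
Optimal plan:
  Quarry1→C1: 45 × $2 = $90
  Quarry1→C2: 60 × $10 = $600
  Quarry2→C2: 75 × $4 = $300
  Quarry3→C2: 100 × $10 = $1000
  Quarry3→C3: 20 × $2 = $40
  Quarry4→C2: 40 × $5 = $200
Optimal cost = $2230.
Saving = 2450 − 2230 = $220.

220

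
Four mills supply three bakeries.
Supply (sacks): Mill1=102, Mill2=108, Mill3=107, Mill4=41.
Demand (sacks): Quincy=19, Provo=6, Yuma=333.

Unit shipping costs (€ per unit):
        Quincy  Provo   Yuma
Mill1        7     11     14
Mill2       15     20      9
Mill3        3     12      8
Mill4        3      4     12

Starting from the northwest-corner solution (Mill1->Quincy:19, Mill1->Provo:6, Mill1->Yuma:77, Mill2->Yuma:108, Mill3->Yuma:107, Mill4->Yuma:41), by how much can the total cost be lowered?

68

Current plan cost = 19·7 + 6·11 + 77·14 + 108·9 + 107·8 + 41·12 = €3597.
Optimal plan:
  Mill1→Yuma: 102 × €14 = €1428
  Mill2→Yuma: 108 × €9 = €972
  Mill3→Yuma: 107 × €8 = €856
  Mill4→Quincy: 19 × €3 = €57
  Mill4→Provo: 6 × €4 = €24
  Mill4→Yuma: 16 × €12 = €192
Optimal cost = €3529.
Saving = 3597 − 3529 = €68.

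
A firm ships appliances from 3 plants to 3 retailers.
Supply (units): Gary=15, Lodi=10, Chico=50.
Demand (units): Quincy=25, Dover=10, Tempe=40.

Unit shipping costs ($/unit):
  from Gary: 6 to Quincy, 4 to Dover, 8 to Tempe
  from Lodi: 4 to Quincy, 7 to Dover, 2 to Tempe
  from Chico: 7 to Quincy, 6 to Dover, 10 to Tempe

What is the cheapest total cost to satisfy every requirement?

525

One minimum-cost allocation:
  Gary->Tempe: 15 × $8 = $120
  Lodi->Tempe: 10 × $2 = $20
  Chico->Quincy: 25 × $7 = $175
  Chico->Dover: 10 × $6 = $60
  Chico->Tempe: 15 × $10 = $150
Total = 120 + 20 + 175 + 60 + 150 = $525.
(Supply check: Gary ships 15; Lodi ships 10; Chico ships 50.)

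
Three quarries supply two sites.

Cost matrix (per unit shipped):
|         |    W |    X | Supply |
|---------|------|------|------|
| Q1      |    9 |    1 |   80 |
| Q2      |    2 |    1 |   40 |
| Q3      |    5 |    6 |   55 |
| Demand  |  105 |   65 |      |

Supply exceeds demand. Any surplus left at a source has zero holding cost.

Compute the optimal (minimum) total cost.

One minimum-cost allocation:
  Q1–W: 10 truckloads
  Q1–X: 65 truckloads
  Q2–W: 40 truckloads
  Q3–W: 55 truckloads
Total cost = 510.

510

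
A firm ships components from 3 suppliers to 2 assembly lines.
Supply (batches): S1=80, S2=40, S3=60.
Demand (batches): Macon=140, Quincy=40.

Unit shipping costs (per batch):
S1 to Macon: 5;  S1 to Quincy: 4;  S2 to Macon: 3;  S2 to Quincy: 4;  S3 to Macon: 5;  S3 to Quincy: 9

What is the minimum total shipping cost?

One minimum-cost allocation:
  S1->Macon: 40 batches
  S1->Quincy: 40 batches
  S2->Macon: 40 batches
  S3->Macon: 60 batches
Total cost = 780.

780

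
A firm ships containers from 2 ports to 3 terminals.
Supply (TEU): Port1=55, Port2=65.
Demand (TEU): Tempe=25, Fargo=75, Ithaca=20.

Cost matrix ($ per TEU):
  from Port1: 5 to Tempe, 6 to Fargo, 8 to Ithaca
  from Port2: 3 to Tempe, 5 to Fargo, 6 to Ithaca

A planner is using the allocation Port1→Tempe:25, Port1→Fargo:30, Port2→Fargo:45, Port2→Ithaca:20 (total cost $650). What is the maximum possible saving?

Current plan cost = 25·5 + 30·6 + 45·5 + 20·6 = $650.
Optimal plan:
  Port1 to Fargo: 55 TEU
  Port2 to Tempe: 25 TEU
  Port2 to Fargo: 20 TEU
  Port2 to Ithaca: 20 TEU
Optimal cost = $625.
Saving = 650 − 625 = $25.

25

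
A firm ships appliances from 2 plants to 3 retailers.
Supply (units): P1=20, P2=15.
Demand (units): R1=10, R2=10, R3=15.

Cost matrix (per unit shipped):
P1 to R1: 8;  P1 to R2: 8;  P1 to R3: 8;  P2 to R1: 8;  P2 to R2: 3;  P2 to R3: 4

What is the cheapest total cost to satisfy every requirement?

210

One minimum-cost allocation:
  P1→R1: 10 × 8 = 80
  P1→R3: 10 × 8 = 80
  P2→R2: 10 × 3 = 30
  P2→R3: 5 × 4 = 20
Total = 80 + 80 + 30 + 20 = 210.
(Supply check: P1 ships 20; P2 ships 15.)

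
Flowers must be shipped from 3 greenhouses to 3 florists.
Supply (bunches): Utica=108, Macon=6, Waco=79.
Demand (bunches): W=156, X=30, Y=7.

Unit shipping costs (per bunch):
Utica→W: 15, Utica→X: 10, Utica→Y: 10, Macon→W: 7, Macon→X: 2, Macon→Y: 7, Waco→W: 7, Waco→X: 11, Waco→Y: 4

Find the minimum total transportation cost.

Optimal allocation:
  Utica→W: 71 bunches
  Utica→X: 30 bunches
  Utica→Y: 7 bunches
  Macon→W: 6 bunches
  Waco→W: 79 bunches
Total cost = 2030.
(Supply check: Utica ships 108; Macon ships 6; Waco ships 79.)

2030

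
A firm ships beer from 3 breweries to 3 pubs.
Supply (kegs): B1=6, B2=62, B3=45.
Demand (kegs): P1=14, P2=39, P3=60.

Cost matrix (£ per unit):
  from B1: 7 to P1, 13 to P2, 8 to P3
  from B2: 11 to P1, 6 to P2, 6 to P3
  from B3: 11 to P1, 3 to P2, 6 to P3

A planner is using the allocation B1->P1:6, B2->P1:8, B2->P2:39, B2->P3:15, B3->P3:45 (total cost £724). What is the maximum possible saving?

117

Current plan cost = 6·7 + 8·11 + 39·6 + 15·6 + 45·6 = £724.
Optimal plan:
  B1–P1: 6 × £7 = £42
  B2–P1: 2 × £11 = £22
  B2–P3: 60 × £6 = £360
  B3–P1: 6 × £11 = £66
  B3–P2: 39 × £3 = £117
Optimal cost = £607.
Saving = 724 − 607 = £117.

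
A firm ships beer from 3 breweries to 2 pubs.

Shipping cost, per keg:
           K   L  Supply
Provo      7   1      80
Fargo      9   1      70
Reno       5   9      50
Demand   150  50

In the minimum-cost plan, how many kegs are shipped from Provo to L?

0

Solving gives:
  Provo→K: 80 × 7 = 560
  Fargo→K: 20 × 9 = 180
  Fargo→L: 50 × 1 = 50
  Reno→K: 50 × 5 = 250
Total cost = 1040.
The route Provo→L is not used.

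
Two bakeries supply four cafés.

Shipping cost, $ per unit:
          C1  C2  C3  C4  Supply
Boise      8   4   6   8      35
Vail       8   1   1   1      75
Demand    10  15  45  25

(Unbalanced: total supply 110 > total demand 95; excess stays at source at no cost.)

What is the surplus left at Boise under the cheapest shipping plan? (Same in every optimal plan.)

15

An optimal plan:
  Boise->C1: 10 trays
  Boise->C2: 10 trays
  Vail->C2: 5 trays
  Vail->C3: 45 trays
  Vail->C4: 25 trays
Total cost = $195.
Boise ships 20 of its 35, leaving 15.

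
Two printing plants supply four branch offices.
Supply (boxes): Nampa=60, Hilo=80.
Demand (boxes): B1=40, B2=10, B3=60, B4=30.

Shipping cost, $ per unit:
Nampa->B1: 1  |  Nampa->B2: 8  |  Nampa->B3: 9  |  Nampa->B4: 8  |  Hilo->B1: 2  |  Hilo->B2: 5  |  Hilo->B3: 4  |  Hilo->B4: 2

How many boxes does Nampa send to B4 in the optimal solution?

Solving gives:
  Nampa to B1: 40 boxes
  Nampa to B2: 10 boxes
  Nampa to B3: 10 boxes
  Hilo to B3: 50 boxes
  Hilo to B4: 30 boxes
Total cost = $470.
The route Nampa→B4 is not used.

0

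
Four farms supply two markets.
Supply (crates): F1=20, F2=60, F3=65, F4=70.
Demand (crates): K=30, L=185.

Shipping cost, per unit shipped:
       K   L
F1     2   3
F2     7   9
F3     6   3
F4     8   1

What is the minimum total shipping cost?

One minimum-cost allocation:
  F1->L: 20 crates
  F2->K: 30 crates
  F2->L: 30 crates
  F3->L: 65 crates
  F4->L: 70 crates
Total cost = 805.
(Supply check: F1 ships 20; F2 ships 60; F3 ships 65; F4 ships 70.)

805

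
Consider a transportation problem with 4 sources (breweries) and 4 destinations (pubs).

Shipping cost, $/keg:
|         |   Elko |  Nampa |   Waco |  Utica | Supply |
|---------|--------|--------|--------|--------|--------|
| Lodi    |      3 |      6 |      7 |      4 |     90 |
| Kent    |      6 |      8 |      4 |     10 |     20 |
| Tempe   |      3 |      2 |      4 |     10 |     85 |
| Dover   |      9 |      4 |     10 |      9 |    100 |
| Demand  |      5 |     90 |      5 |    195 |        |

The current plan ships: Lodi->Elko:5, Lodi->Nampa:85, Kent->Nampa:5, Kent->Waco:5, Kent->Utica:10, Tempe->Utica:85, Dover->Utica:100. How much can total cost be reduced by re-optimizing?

880

Current plan cost = 5·3 + 85·6 + 5·8 + 5·4 + 10·10 + 85·10 + 100·9 = $2435.
Optimal plan:
  Lodi→Utica: 90 × $4 = $360
  Kent→Waco: 5 × $4 = $20
  Kent→Utica: 15 × $10 = $150
  Tempe→Elko: 5 × $3 = $15
  Tempe→Nampa: 80 × $2 = $160
  Dover→Nampa: 10 × $4 = $40
  Dover→Utica: 90 × $9 = $810
Optimal cost = $1555.
Saving = 2435 − 1555 = $880.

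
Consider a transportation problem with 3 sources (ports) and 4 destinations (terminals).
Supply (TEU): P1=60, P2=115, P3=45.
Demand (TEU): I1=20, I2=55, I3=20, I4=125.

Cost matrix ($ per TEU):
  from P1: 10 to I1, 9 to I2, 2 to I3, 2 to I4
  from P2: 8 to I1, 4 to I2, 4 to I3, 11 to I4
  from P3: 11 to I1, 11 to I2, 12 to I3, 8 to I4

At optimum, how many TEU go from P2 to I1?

The minimum-cost plan:
  P1 to I4: 60 × $2 = $120
  P2 to I1: 20 × $8 = $160
  P2 to I2: 55 × $4 = $220
  P2 to I3: 20 × $4 = $80
  P2 to I4: 20 × $11 = $220
  P3 to I4: 45 × $8 = $360
Total cost = $1160.
So P2→I1 carries 20 TEU.

20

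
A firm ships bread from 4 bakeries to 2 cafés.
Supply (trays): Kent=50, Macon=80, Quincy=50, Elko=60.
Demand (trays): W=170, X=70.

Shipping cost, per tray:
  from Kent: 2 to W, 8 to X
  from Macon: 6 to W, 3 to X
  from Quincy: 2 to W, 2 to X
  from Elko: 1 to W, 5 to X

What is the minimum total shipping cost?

Optimal allocation:
  Kent->W: 50 × 2 = 100
  Macon->W: 10 × 6 = 60
  Macon->X: 70 × 3 = 210
  Quincy->W: 50 × 2 = 100
  Elko->W: 60 × 1 = 60
Total = 100 + 60 + 210 + 100 + 60 = 530.
(Supply check: Kent ships 50; Macon ships 80; Quincy ships 50; Elko ships 60.)

530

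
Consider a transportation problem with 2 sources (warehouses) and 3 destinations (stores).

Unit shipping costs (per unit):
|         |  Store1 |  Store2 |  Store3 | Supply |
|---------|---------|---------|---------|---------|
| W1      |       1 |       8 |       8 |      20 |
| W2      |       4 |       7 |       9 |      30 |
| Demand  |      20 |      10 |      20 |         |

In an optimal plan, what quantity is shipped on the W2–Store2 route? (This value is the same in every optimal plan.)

10

Solving gives:
  W1–Store1: 20 × 1 = 20
  W2–Store2: 10 × 7 = 70
  W2–Store3: 20 × 9 = 180
Total cost = 270.
So W2→Store2 carries 10 units.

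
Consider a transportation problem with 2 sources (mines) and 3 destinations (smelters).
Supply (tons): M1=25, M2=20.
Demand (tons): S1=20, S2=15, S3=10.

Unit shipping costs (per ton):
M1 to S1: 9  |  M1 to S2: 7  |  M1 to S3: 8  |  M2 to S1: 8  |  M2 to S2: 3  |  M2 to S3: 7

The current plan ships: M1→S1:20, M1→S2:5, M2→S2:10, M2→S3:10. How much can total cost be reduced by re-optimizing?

15

Current plan cost = 20·9 + 5·7 + 10·3 + 10·7 = 315.
Optimal plan:
  M1->S1: 20 × 9 = 180
  M1->S3: 5 × 8 = 40
  M2->S2: 15 × 3 = 45
  M2->S3: 5 × 7 = 35
Optimal cost = 300.
Saving = 315 − 300 = 15.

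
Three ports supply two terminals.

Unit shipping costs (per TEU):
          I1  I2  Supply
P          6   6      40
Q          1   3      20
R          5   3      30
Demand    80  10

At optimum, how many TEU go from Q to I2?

0

The minimum-cost plan:
  P→I1: 40 × 6 = 240
  Q→I1: 20 × 1 = 20
  R→I1: 20 × 5 = 100
  R→I2: 10 × 3 = 30
Total cost = 390.
The route Q→I2 is not used.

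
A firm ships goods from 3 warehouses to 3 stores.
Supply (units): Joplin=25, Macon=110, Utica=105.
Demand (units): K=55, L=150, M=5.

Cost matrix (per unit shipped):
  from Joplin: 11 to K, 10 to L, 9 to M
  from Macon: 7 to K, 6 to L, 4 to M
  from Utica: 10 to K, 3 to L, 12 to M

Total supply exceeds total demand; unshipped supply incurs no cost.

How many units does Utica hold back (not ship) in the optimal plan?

Minimum-cost shipments:
  Macon–K: 55 × 7 = 385
  Macon–L: 45 × 6 = 270
  Macon–M: 5 × 4 = 20
  Utica–L: 105 × 3 = 315
Total cost = 990.
Utica ships 105 of its 105, leaving 0.

0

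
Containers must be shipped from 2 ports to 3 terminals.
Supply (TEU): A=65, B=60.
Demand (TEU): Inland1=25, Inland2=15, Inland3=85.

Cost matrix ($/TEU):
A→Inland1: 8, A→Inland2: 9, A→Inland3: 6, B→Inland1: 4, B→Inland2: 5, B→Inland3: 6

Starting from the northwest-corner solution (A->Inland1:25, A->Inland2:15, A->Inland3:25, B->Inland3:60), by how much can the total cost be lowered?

160

Current plan cost = 25·8 + 15·9 + 25·6 + 60·6 = $845.
Optimal plan:
  A->Inland3: 65 × $6 = $390
  B->Inland1: 25 × $4 = $100
  B->Inland2: 15 × $5 = $75
  B->Inland3: 20 × $6 = $120
Optimal cost = $685.
Saving = 845 − 685 = $160.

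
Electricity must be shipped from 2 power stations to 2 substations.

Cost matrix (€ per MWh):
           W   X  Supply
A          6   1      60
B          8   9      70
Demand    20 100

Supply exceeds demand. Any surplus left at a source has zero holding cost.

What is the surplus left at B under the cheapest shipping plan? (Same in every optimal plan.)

10

An optimal plan:
  A→X: 60 MWh
  B→W: 20 MWh
  B→X: 40 MWh
Total cost = €580.
B ships 60 of its 70, leaving 10.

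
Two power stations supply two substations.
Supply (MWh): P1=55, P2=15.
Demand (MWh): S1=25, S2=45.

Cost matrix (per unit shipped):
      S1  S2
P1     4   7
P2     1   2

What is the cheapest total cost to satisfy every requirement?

340

One minimum-cost allocation:
  P1 to S1: 25 × 4 = 100
  P1 to S2: 30 × 7 = 210
  P2 to S2: 15 × 2 = 30
Total = 100 + 210 + 30 = 340.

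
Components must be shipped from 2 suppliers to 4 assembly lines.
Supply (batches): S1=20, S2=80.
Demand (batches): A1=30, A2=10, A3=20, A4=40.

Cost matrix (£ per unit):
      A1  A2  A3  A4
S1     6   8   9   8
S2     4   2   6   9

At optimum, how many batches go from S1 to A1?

0

The minimum-cost plan:
  S1–A4: 20 batches
  S2–A1: 30 batches
  S2–A2: 10 batches
  S2–A3: 20 batches
  S2–A4: 20 batches
Total cost = £600.
The route S1→A1 is not used.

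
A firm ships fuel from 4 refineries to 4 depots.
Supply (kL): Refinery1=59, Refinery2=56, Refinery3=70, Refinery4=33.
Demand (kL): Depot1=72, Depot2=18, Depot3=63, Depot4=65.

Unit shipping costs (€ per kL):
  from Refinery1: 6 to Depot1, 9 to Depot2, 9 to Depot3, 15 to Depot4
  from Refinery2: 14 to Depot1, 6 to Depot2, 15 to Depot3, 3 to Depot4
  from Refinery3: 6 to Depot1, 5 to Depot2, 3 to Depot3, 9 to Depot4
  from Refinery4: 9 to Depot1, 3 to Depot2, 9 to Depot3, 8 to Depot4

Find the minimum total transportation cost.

A cheapest plan:
  Refinery1 to Depot1: 59 × €6 = €354
  Refinery2 to Depot4: 56 × €3 = €168
  Refinery3 to Depot1: 7 × €6 = €42
  Refinery3 to Depot3: 63 × €3 = €189
  Refinery4 to Depot1: 6 × €9 = €54
  Refinery4 to Depot2: 18 × €3 = €54
  Refinery4 to Depot4: 9 × €8 = €72
Total = 354 + 168 + 42 + 189 + 54 + 54 + 72 = €933.

933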